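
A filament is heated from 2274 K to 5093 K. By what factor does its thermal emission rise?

P ∝ T⁴, so the ratio is (5093/2274)⁴ = (2.240)⁴ = 25.2.

ratio ≈ 25.2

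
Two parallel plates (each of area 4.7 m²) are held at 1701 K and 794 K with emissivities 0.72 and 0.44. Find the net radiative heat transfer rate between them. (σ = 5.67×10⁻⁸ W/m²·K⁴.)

For two large parallel gray plates, q = σ(T₁⁴ − T₂⁴) / (1/ε₁ + 1/ε₂ − 1).
1/ε₁ + 1/ε₂ − 1 = 1/0.72 + 1/0.44 − 1 = 2.662.
T₁⁴ − T₂⁴ = 8.37×10^12 − 3.97×10^11 = 7.97×10^12 K⁴.
q = 5.67×10⁻⁸ × 7.97×10^12 / 2.662 = 1.70×10^5 W/m².
Q = q·A = 1.70×10^5 × 4.7 = 7.98×10^5 W.

Q ≈ 7.98×10^5 W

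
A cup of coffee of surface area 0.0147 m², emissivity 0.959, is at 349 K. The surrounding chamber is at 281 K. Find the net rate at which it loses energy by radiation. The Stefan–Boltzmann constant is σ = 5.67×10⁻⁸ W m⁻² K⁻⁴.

Q = εσA(T⁴ − T_s⁴). T⁴ − T_s⁴ = (349)⁴ − (281)⁴ = 1.48×10^10 − 6.23×10^9 = 8.60×10^9 K⁴.
Q = 0.959 × 5.67×10⁻⁸ × 0.0147 × 8.60×10^9 = 6.87 W.

Q ≈ 6.87 W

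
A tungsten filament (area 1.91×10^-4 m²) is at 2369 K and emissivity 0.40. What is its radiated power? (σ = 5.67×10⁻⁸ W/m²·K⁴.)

Stefan–Boltzmann: P = εσAT⁴ = 0.40 × 5.67×10⁻⁸ × 1.91×10^-4 × (2369)⁴ = 0.40 × 5.67×10⁻⁸ × 1.91×10^-4 × 3.15×10^13.
P = 136 W.

P ≈ 136 W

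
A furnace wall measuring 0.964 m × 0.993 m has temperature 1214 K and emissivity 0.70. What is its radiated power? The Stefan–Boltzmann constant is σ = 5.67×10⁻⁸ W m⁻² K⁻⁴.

P ≈ 82500 W

A = 0.964 × 0.993 = 0.957 m².
P = εσAT⁴ = 0.70 × 5.67×10⁻⁸ × 0.957 × (1214)⁴ = 0.70 × 5.67×10⁻⁸ × 0.957 × 2.17×10^12.
P = 82500 W.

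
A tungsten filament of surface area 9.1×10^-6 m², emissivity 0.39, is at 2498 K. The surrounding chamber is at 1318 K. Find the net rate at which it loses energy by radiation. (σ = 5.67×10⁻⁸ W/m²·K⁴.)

Q ≈ 7.23 W

Q = εσA(T⁴ − T_s⁴). T⁴ − T_s⁴ = (2498)⁴ − (1318)⁴ = 3.89×10^13 − 3.02×10^12 = 3.59×10^13 K⁴.
Q = 0.39 × 5.67×10⁻⁸ × 9.10×10^-6 × 3.59×10^13 = 7.23 W.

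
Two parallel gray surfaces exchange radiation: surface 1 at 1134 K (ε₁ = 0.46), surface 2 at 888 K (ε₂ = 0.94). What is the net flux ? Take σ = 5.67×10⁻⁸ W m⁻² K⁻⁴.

q ≈ 26100 W/m²

For two large parallel gray plates, q = σ(T₁⁴ − T₂⁴) / (1/ε₁ + 1/ε₂ − 1).
1/ε₁ + 1/ε₂ − 1 = 1/0.46 + 1/0.94 − 1 = 2.238.
T₁⁴ − T₂⁴ = 1.65×10^12 − 6.22×10^11 = 1.03×10^12 K⁴.
q = 5.67×10⁻⁸ × 1.03×10^12 / 2.238 = 26100 W/m².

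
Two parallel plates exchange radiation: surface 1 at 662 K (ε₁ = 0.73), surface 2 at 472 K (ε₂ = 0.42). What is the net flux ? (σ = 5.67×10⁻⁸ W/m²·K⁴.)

For two large parallel gray plates, q = σ(T₁⁴ − T₂⁴) / (1/ε₁ + 1/ε₂ − 1).
1/ε₁ + 1/ε₂ − 1 = 1/0.73 + 1/0.42 − 1 = 2.751.
T₁⁴ − T₂⁴ = 1.92×10^11 − 4.96×10^10 = 1.42×10^11 K⁴.
q = 5.67×10⁻⁸ × 1.42×10^11 / 2.751 = 2940 W/m².

q ≈ 2940 W/m²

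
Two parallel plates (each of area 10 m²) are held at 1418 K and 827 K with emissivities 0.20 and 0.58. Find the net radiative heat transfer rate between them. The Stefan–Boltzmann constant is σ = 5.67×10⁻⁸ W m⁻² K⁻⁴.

Q ≈ 3.54×10^5 W

For two large parallel gray plates, q = σ(T₁⁴ − T₂⁴) / (1/ε₁ + 1/ε₂ − 1).
1/ε₁ + 1/ε₂ − 1 = 1/0.20 + 1/0.58 − 1 = 5.724.
T₁⁴ − T₂⁴ = 4.04×10^12 − 4.68×10^11 = 3.58×10^12 K⁴.
q = 5.67×10⁻⁸ × 3.58×10^12 / 5.724 = 35400 W/m².
Q = q·A = 35400 × 10 = 3.54×10^5 W.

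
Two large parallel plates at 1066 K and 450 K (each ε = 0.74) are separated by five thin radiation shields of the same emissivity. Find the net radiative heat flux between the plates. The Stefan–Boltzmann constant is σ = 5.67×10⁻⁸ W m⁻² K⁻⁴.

q ≈ 6940 W/m²

Each of the 6 gaps contributes resistance (2/ε − 1) = 2/0.74 − 1 = 1.703; total = 10.22.
q = σ(T₁⁴ − T₂⁴) / 10.22 = 5.67×10⁻⁸ × 1.25×10^12 / 10.22 = 6940 W/m².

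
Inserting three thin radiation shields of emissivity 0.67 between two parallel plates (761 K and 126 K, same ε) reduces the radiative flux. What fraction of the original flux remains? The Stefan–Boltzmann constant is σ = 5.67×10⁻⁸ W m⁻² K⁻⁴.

With N identical shields there are N+1 = 4 gaps in series, each with the same radiative resistance, so the flux falls to 1/(N+1) of its unshielded value.

ratio ≈ 0.250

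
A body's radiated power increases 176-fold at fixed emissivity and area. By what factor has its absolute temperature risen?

P ∝ T⁴ ⇒ T ∝ P^(1/4), so T scales by (176)^(1/4) = 3.64.

factor ≈ 3.64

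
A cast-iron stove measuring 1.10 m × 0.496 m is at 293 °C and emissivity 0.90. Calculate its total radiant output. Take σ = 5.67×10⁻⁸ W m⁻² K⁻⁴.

A = 1.10 × 0.496 = 0.546 m².
293 °C = 566 K.
P = εσAT⁴ = 0.90 × 5.67×10⁻⁸ × 0.546 × (566)⁴ = 0.90 × 5.67×10⁻⁸ × 0.546 × 1.03×10^11.
P = 2860 W.

P ≈ 2860 W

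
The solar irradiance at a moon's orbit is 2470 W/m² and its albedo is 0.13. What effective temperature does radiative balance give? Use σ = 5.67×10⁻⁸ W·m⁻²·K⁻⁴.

T ≈ 312 K

Power absorbed = (1−a)S·πR²; power emitted = 4πR²σT⁴. Equating and cancelling πR²:
T = ((1−a)S / 4σ)^(1/4) = (2150 / (4 × 5.67×10⁻⁸))^(1/4) = (9.47×10^9)^(1/4).
T = 312 K.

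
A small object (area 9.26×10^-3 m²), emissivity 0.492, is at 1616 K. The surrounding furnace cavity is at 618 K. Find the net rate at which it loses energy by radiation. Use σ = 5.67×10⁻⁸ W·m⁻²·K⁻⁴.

Q ≈ 1720 W

Q = εσA(T⁴ − T_s⁴). T⁴ − T_s⁴ = (1616)⁴ − (618)⁴ = 6.82×10^12 − 1.46×10^11 = 6.67×10^12 K⁴.
Q = 0.492 × 5.67×10⁻⁸ × 9.26×10^-3 × 6.67×10^12 = 1720 W.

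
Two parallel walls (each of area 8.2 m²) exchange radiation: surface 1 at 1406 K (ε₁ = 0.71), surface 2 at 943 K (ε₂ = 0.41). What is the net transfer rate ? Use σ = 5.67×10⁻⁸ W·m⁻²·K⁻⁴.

Q ≈ 5.09×10^5 W

For two large parallel gray plates, q = σ(T₁⁴ − T₂⁴) / (1/ε₁ + 1/ε₂ − 1).
1/ε₁ + 1/ε₂ − 1 = 1/0.71 + 1/0.41 − 1 = 2.847.
T₁⁴ − T₂⁴ = 3.91×10^12 − 7.91×10^11 = 3.12×10^12 K⁴.
q = 5.67×10⁻⁸ × 3.12×10^12 / 2.847 = 62100 W/m².
Q = q·A = 62100 × 8.2 = 5.09×10^5 W.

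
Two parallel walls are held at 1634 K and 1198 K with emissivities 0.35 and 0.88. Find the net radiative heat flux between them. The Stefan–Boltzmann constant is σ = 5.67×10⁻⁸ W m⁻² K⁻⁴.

For two large parallel gray plates, q = σ(T₁⁴ − T₂⁴) / (1/ε₁ + 1/ε₂ − 1).
1/ε₁ + 1/ε₂ − 1 = 1/0.35 + 1/0.88 − 1 = 2.994.
T₁⁴ − T₂⁴ = 7.13×10^12 − 2.06×10^12 = 5.07×10^12 K⁴.
q = 5.67×10⁻⁸ × 5.07×10^12 / 2.994 = 96000 W/m².

q ≈ 96000 W/m²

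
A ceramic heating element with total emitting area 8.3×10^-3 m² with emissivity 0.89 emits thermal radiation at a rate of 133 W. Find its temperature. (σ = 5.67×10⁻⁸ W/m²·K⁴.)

T ≈ 751 K

From P = εσAT⁴, T = (P / εσA)^(1/4) = (133 / (0.89 × 5.67×10⁻⁸ × 8.30×10^-3))^(1/4).
T = (3.18×10^11)^(1/4) = 751 K.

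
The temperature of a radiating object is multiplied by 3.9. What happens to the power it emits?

factor ≈ 231

P ∝ T⁴, so the power scales as (3.9)⁴ = 231.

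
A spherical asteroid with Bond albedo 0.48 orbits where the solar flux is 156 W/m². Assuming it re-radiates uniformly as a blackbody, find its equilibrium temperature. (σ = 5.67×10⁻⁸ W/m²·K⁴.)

Power absorbed = (1−a)S·πR²; power emitted = 4πR²σT⁴. Equating and cancelling πR²:
T = ((1−a)S / 4σ)^(1/4) = (81.1 / (4 × 5.67×10⁻⁸))^(1/4) = (3.58×10^8)^(1/4).
T = 138 K.

T ≈ 138 K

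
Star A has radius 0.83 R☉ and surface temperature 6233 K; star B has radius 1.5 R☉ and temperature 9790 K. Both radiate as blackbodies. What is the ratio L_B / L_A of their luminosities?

L_B/L_A ≈ 19.9

L = 4πR²σT⁴ ∝ R²T⁴, so L_B/L_A = (1.5/0.83)² × (9790/6233)⁴ = 3.27 × 6.09 = 19.9.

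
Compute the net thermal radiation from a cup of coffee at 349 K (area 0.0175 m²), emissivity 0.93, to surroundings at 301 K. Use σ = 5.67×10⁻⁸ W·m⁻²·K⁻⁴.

Q ≈ 6.12 W

Q = εσA(T⁴ − T_s⁴). T⁴ − T_s⁴ = (349)⁴ − (301)⁴ = 1.48×10^10 − 8.21×10^9 = 6.63×10^9 K⁴.
Q = 0.93 × 5.67×10⁻⁸ × 0.0175 × 6.63×10^9 = 6.12 W.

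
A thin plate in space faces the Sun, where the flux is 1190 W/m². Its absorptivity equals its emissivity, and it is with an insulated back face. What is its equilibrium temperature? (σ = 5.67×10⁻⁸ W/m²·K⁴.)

Absorbed flux αS = emitted flux εσT⁴ (one radiating face); with α = ε, T = (S/σ)^(1/4).
T = (1190 / 5.67×10⁻⁸)^(1/4) = (2.10×10^10)^(1/4).
T = 381 K.

T ≈ 381 K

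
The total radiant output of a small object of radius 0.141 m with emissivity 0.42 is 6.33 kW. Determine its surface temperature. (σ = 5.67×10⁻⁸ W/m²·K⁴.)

T ≈ 1020 K

A = 4πr² = 4π × (0.141)² = 0.250 m².
From P = εσAT⁴, T = (P / εσA)^(1/4) = (6330 / (0.42 × 5.67×10⁻⁸ × 0.250))^(1/4).
T = (1.06×10^12)^(1/4) = 1020 K.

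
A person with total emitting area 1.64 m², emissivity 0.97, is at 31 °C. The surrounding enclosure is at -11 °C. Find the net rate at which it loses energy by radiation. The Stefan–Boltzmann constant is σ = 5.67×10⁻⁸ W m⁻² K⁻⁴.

Q ≈ 345 W

Convert: 31 °C = 304 K; -11 °C = 262 K.
Q = εσA(T⁴ − T_s⁴). T⁴ − T_s⁴ = (304)⁴ − (262)⁴ = 8.54×10^9 − 4.71×10^9 = 3.83×10^9 K⁴.
Q = 0.97 × 5.67×10⁻⁸ × 1.64 × 3.83×10^9 = 345 W.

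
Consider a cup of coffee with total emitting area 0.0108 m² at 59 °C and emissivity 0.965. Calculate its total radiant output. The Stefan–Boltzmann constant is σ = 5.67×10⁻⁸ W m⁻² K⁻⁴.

59 °C = 332 K.
Stefan–Boltzmann: P = εσAT⁴ = 0.965 × 5.67×10⁻⁸ × 0.0108 × (332)⁴ = 0.965 × 5.67×10⁻⁸ × 0.0108 × 1.21×10^10.
P = 7.18 W.

P ≈ 7.18 W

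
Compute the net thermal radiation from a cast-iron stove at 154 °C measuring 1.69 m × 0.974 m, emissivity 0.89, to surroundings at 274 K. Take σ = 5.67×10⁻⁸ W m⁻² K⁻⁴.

A = 1.69 × 0.974 = 1.65 m².
Convert: 154 °C = 427 K.
Q = εσA(T⁴ − T_s⁴). T⁴ − T_s⁴ = (427)⁴ − (274)⁴ = 3.32×10^10 − 5.64×10^9 = 2.76×10^10 K⁴.
Q = 0.89 × 5.67×10⁻⁸ × 1.65 × 2.76×10^10 = 2290 W.

Q ≈ 2290 W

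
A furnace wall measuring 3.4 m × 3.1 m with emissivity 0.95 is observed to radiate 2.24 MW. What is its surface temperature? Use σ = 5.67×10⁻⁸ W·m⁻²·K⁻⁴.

A = 3.4 × 3.1 = 10.5 m².
From P = εσAT⁴, T = (P / εσA)^(1/4) = (2.24×10^6 / (0.95 × 5.67×10⁻⁸ × 10.5))^(1/4).
T = (3.95×10^12)^(1/4) = 1410 K.

T ≈ 1410 K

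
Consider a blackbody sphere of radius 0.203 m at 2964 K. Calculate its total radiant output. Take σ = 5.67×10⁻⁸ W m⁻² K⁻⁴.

P ≈ 2.27×10^6 W

A = 4πr² = 4π × (0.203)² = 0.518 m².
P = σAT⁴ = 5.67×10⁻⁸ × 0.518 × (2964)⁴ = 5.67×10⁻⁸ × 0.518 × 7.72×10^13.
P = 2.27×10^6 W.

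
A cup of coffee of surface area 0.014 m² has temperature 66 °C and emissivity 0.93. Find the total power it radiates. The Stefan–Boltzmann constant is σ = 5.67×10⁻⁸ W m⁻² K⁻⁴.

P ≈ 9.75 W

66 °C = 339 K.
Stefan–Boltzmann: P = εσAT⁴ = 0.93 × 5.67×10⁻⁸ × 0.0140 × (339)⁴ = 0.93 × 5.67×10⁻⁸ × 0.0140 × 1.32×10^10.
P = 9.75 W.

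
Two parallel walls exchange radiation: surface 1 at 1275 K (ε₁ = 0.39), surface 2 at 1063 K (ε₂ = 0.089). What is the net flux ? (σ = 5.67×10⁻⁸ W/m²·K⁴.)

For two large parallel gray plates, q = σ(T₁⁴ − T₂⁴) / (1/ε₁ + 1/ε₂ − 1).
1/ε₁ + 1/ε₂ − 1 = 1/0.39 + 1/0.089 − 1 = 12.80.
T₁⁴ − T₂⁴ = 2.64×10^12 − 1.28×10^12 = 1.37×10^12 K⁴.
q = 5.67×10⁻⁸ × 1.37×10^12 / 12.80 = 6050 W/m².

q ≈ 6050 W/m²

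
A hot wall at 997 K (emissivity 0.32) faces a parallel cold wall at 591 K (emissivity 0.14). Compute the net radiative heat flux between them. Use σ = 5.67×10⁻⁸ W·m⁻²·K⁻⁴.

q ≈ 5300 W/m²

For two large parallel gray plates, q = σ(T₁⁴ − T₂⁴) / (1/ε₁ + 1/ε₂ − 1).
1/ε₁ + 1/ε₂ − 1 = 1/0.32 + 1/0.14 − 1 = 9.268.
T₁⁴ − T₂⁴ = 9.88×10^11 − 1.22×10^11 = 8.66×10^11 K⁴.
q = 5.67×10⁻⁸ × 8.66×10^11 / 9.268 = 5300 W/m².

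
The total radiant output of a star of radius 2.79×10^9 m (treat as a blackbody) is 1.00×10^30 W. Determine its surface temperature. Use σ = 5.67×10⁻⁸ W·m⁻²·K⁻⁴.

T ≈ 20600 K

A = 4πr² = 4π × (2.79×10^9)² = 9.78×10^19 m².
From P = σAT⁴, T = (P / σA)^(1/4) = (1.00×10^30 / (5.67×10⁻⁸ × 9.78×10^19))^(1/4).
T = (1.80×10^17)^(1/4) = 20600 K.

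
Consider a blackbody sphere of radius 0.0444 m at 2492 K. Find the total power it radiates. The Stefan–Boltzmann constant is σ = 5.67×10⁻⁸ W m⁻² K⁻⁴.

A = 4πr² = 4π × (0.0444)² = 0.0248 m².
P = σAT⁴ = 5.67×10⁻⁸ × 0.0248 × (2492)⁴ = 5.67×10⁻⁸ × 0.0248 × 3.86×10^13.
P = 54200 W.

P ≈ 54200 W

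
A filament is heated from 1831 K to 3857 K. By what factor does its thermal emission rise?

ratio ≈ 19.7

P ∝ T⁴, so the ratio is (3857/1831)⁴ = (2.106)⁴ = 19.7.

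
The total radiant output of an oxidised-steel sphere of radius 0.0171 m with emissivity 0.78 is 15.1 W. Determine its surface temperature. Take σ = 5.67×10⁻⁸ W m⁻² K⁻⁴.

A = 4πr² = 4π × (0.0171)² = 3.67×10^-3 m².
From P = εσAT⁴, T = (P / εσA)^(1/4) = (15.1 / (0.78 × 5.67×10⁻⁸ × 3.67×10^-3))^(1/4).
T = (9.29×10^10)^(1/4) = 552 K.

T ≈ 552 K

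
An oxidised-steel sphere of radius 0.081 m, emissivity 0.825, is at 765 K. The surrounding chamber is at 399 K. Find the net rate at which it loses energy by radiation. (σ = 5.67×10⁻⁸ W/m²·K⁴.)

Q ≈ 1220 W

A = 4πr² = 4π × (0.081)² = 0.0824 m².
Q = εσA(T⁴ − T_s⁴). T⁴ − T_s⁴ = (765)⁴ − (399)⁴ = 3.42×10^11 − 2.53×10^10 = 3.17×10^11 K⁴.
Q = 0.825 × 5.67×10⁻⁸ × 0.0824 × 3.17×10^11 = 1220 W.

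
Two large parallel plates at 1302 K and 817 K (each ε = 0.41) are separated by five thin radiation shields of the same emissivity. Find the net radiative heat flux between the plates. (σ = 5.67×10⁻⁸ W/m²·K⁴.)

Each of the 6 gaps contributes resistance (2/ε − 1) = 2/0.41 − 1 = 3.878; total = 23.27.
q = σ(T₁⁴ − T₂⁴) / 23.27 = 5.67×10⁻⁸ × 2.43×10^12 / 23.27 = 5920 W/m².

q ≈ 5920 W/m²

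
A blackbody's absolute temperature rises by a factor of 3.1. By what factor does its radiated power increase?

P ∝ T⁴, so the power scales as (3.1)⁴ = 92.4.

factor ≈ 92.4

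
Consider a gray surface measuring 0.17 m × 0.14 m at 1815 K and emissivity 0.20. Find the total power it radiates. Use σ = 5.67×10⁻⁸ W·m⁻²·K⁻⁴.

P ≈ 2930 W

A = 0.17 × 0.14 = 0.0238 m².
Stefan–Boltzmann: P = εσAT⁴ = 0.20 × 5.67×10⁻⁸ × 0.0238 × (1815)⁴ = 0.20 × 5.67×10⁻⁸ × 0.0238 × 1.09×10^13.
P = 2930 W.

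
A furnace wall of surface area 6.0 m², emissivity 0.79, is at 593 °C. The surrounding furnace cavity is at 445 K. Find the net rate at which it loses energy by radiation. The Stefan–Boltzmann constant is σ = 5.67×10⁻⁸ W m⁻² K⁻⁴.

Q ≈ 1.41×10^5 W

Convert: 593 °C = 866 K.
Q = εσA(T⁴ − T_s⁴). T⁴ − T_s⁴ = (866)⁴ − (445)⁴ = 5.62×10^11 − 3.92×10^10 = 5.23×10^11 K⁴.
Q = 0.79 × 5.67×10⁻⁸ × 6.00 × 5.23×10^11 = 1.41×10^5 W.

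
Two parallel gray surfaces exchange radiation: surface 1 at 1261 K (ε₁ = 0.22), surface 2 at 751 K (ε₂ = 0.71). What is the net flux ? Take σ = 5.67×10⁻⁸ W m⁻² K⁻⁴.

For two large parallel gray plates, q = σ(T₁⁴ − T₂⁴) / (1/ε₁ + 1/ε₂ − 1).
1/ε₁ + 1/ε₂ − 1 = 1/0.22 + 1/0.71 − 1 = 4.954.
T₁⁴ − T₂⁴ = 2.53×10^12 − 3.18×10^11 = 2.21×10^12 K⁴.
q = 5.67×10⁻⁸ × 2.21×10^12 / 4.954 = 25300 W/m².

q ≈ 25300 W/m²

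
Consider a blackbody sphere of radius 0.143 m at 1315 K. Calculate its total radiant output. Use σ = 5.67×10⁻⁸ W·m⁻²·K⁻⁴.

A = 4πr² = 4π × (0.143)² = 0.257 m².
P = σAT⁴ = 5.67×10⁻⁸ × 0.257 × (1315)⁴ = 5.67×10⁻⁸ × 0.257 × 2.99×10^12.
P = 43600 W.

P ≈ 43600 W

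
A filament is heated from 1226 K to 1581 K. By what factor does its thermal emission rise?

ratio ≈ 2.77

P ∝ T⁴, so the ratio is (1581/1226)⁴ = (1.290)⁴ = 2.77.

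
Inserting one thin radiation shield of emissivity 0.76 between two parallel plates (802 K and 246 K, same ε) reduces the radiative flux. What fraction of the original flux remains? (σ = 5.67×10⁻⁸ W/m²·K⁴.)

ratio ≈ 0.500

With N identical shields there are N+1 = 2 gaps in series, each with the same radiative resistance, so the flux falls to 1/(N+1) of its unshielded value.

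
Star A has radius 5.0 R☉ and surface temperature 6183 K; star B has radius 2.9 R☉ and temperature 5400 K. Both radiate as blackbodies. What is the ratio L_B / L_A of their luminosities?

L_B/L_A ≈ 0.196

L = 4πR²σT⁴ ∝ R²T⁴, so L_B/L_A = (2.9/5.0)² × (5400/6183)⁴ = 0.336 × 0.582 = 0.196.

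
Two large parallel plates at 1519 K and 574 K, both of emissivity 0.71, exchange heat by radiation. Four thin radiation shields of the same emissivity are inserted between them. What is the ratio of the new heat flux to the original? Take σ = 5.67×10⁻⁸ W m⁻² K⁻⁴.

ratio ≈ 0.200

With N identical shields there are N+1 = 5 gaps in series, each with the same radiative resistance, so the flux falls to 1/(N+1) of its unshielded value.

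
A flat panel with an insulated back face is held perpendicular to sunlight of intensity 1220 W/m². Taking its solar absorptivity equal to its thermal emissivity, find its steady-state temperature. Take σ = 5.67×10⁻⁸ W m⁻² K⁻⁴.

Absorbed flux αS = emitted flux εσT⁴ (one radiating face); with α = ε, T = (S/σ)^(1/4).
T = (1220 / 5.67×10⁻⁸)^(1/4) = (2.15×10^10)^(1/4).
T = 383 K.

T ≈ 383 K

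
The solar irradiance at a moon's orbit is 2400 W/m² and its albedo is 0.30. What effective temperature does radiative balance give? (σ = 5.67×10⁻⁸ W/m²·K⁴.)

Power absorbed = (1−a)S·πR²; power emitted = 4πR²σT⁴. Equating and cancelling πR²:
T = ((1−a)S / 4σ)^(1/4) = (1680 / (4 × 5.67×10⁻⁸))^(1/4) = (7.41×10^9)^(1/4).
T = 293 K.

T ≈ 293 K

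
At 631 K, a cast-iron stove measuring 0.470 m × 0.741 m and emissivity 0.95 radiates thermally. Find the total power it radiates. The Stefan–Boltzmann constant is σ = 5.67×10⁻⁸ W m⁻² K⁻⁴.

A = 0.470 × 0.741 = 0.348 m².
Stefan–Boltzmann: P = εσAT⁴ = 0.95 × 5.67×10⁻⁸ × 0.348 × (631)⁴ = 0.95 × 5.67×10⁻⁸ × 0.348 × 1.59×10^11.
P = 2970 W.

P ≈ 2970 W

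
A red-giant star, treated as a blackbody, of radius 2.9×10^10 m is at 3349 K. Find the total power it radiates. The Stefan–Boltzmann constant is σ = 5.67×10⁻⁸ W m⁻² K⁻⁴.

A = 4πr² = 4π × (2.9×10^10)² = 1.06×10^22 m².
P = σAT⁴ = 5.67×10⁻⁸ × 1.06×10^22 × (3349)⁴ = 5.67×10⁻⁸ × 1.06×10^22 × 1.26×10^14.
P = 7.54×10^28 W.

P ≈ 7.54×10^28 W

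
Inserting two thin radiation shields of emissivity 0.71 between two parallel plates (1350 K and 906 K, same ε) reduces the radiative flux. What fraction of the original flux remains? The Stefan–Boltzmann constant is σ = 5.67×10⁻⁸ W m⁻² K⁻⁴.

With N identical shields there are N+1 = 3 gaps in series, each with the same radiative resistance, so the flux falls to 1/(N+1) of its unshielded value.

ratio ≈ 0.333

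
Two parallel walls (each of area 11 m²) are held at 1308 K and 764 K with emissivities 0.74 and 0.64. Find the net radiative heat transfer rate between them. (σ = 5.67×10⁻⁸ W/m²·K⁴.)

Q ≈ 8.43×10^5 W

For two large parallel gray plates, q = σ(T₁⁴ − T₂⁴) / (1/ε₁ + 1/ε₂ − 1).
1/ε₁ + 1/ε₂ − 1 = 1/0.74 + 1/0.64 − 1 = 1.914.
T₁⁴ − T₂⁴ = 2.93×10^12 − 3.41×10^11 = 2.59×10^12 K⁴.
q = 5.67×10⁻⁸ × 2.59×10^12 / 1.914 = 76600 W/m².
Q = q·A = 76600 × 11 = 8.43×10^5 W.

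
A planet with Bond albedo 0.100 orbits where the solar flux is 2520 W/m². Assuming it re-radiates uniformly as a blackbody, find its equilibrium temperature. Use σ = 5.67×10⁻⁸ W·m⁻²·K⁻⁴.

Power absorbed = (1−a)S·πR²; power emitted = 4πR²σT⁴. Equating and cancelling πR²:
T = ((1−a)S / 4σ)^(1/4) = (2270 / (4 × 5.67×10⁻⁸))^(1/4) = (1.00×10^10)^(1/4).
T = 316 K.

T ≈ 316 K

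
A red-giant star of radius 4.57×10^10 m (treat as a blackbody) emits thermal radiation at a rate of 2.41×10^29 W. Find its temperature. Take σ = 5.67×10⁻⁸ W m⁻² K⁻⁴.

A = 4πr² = 4π × (4.57×10^10)² = 2.62×10^22 m².
From P = σAT⁴, T = (P / σA)^(1/4) = (2.41×10^29 / (5.67×10⁻⁸ × 2.62×10^22))^(1/4).
T = (1.62×10^14)^(1/4) = 3570 K.

T ≈ 3570 K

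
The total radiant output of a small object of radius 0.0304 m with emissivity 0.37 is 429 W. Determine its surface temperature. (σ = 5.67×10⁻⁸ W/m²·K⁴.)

A = 4πr² = 4π × (0.0304)² = 0.0116 m².
From P = εσAT⁴, T = (P / εσA)^(1/4) = (429 / (0.37 × 5.67×10⁻⁸ × 0.0116))^(1/4).
T = (1.76×10^12)^(1/4) = 1150 K.

T ≈ 1150 K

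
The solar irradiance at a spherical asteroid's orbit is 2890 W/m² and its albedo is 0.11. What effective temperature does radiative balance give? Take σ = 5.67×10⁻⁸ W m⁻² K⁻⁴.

Power absorbed = (1−a)S·πR²; power emitted = 4πR²σT⁴. Equating and cancelling πR²:
T = ((1−a)S / 4σ)^(1/4) = (2570 / (4 × 5.67×10⁻⁸))^(1/4) = (1.13×10^10)^(1/4).
T = 326 K.

T ≈ 326 K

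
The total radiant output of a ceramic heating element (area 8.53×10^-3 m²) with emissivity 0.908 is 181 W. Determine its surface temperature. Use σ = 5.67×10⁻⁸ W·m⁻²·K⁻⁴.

T ≈ 801 K

From P = εσAT⁴, T = (P / εσA)^(1/4) = (181 / (0.908 × 5.67×10⁻⁸ × 8.53×10^-3))^(1/4).
T = (4.12×10^11)^(1/4) = 801 K.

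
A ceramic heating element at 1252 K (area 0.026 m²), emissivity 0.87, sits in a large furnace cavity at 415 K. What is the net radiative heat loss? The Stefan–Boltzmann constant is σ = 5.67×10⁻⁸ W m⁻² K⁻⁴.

Q ≈ 3110 W

Q = εσA(T⁴ − T_s⁴). T⁴ − T_s⁴ = (1252)⁴ − (415)⁴ = 2.46×10^12 − 2.97×10^10 = 2.43×10^12 K⁴.
Q = 0.87 × 5.67×10⁻⁸ × 0.0260 × 2.43×10^12 = 3110 W.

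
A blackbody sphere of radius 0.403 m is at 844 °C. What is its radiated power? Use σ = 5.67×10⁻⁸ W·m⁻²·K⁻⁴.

P ≈ 1.80×10^5 W

A = 4πr² = 4π × (0.403)² = 2.04 m².
844 °C = 1117 K.
P = σAT⁴ = 5.67×10⁻⁸ × 2.04 × (1117)⁴ = 5.67×10⁻⁸ × 2.04 × 1.56×10^12.
P = 1.80×10^5 W.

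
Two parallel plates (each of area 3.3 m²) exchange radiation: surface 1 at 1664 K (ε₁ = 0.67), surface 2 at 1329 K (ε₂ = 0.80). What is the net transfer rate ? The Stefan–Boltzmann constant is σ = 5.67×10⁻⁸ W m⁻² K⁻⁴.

Q ≈ 4.88×10^5 W

For two large parallel gray plates, q = σ(T₁⁴ − T₂⁴) / (1/ε₁ + 1/ε₂ − 1).
1/ε₁ + 1/ε₂ − 1 = 1/0.67 + 1/0.80 − 1 = 1.743.
T₁⁴ − T₂⁴ = 7.67×10^12 − 3.12×10^12 = 4.55×10^12 K⁴.
q = 5.67×10⁻⁸ × 4.55×10^12 / 1.743 = 1.48×10^5 W/m².
Q = q·A = 1.48×10^5 × 3.3 = 4.88×10^5 W.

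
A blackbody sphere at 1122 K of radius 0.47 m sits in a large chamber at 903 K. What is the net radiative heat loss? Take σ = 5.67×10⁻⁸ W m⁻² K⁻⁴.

Q ≈ 1.45×10^5 W

A = 4πr² = 4π × (0.47)² = 2.78 m².
Q = σA(T⁴ − T_s⁴). T⁴ − T_s⁴ = (1122)⁴ − (903)⁴ = 1.58×10^12 − 6.65×10^11 = 9.20×10^11 K⁴.
Q = 5.67×10⁻⁸ × 2.78 × 9.20×10^11 = 1.45×10^5 W.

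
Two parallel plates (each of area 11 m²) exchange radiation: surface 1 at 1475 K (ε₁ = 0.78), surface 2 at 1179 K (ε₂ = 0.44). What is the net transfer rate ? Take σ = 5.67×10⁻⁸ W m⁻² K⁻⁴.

For two large parallel gray plates, q = σ(T₁⁴ − T₂⁴) / (1/ε₁ + 1/ε₂ − 1).
1/ε₁ + 1/ε₂ − 1 = 1/0.78 + 1/0.44 − 1 = 2.555.
T₁⁴ − T₂⁴ = 4.73×10^12 − 1.93×10^12 = 2.80×10^12 K⁴.
q = 5.67×10⁻⁸ × 2.80×10^12 / 2.555 = 62200 W/m².
Q = q·A = 62200 × 11 = 6.84×10^5 W.

Q ≈ 6.84×10^5 W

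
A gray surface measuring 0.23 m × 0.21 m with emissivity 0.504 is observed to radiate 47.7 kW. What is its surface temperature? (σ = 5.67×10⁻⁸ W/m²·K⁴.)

T ≈ 2420 K

A = 0.23 × 0.21 = 0.0483 m².
From P = εσAT⁴, T = (P / εσA)^(1/4) = (47700 / (0.504 × 5.67×10⁻⁸ × 0.0483))^(1/4).
T = (3.46×10^13)^(1/4) = 2420 K.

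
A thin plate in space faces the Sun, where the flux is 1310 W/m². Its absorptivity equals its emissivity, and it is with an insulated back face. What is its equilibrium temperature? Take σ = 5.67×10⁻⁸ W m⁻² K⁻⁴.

T ≈ 390 K

Absorbed flux αS = emitted flux εσT⁴ (one radiating face); with α = ε, T = (S/σ)^(1/4).
T = (1310 / 5.67×10⁻⁸)^(1/4) = (2.31×10^10)^(1/4).
T = 390 K.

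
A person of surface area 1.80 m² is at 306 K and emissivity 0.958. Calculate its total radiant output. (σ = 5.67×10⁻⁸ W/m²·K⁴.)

P ≈ 857 W

P = εσAT⁴ = 0.958 × 5.67×10⁻⁸ × 1.80 × (306)⁴ = 0.958 × 5.67×10⁻⁸ × 1.80 × 8.77×10^9.
P = 857 W.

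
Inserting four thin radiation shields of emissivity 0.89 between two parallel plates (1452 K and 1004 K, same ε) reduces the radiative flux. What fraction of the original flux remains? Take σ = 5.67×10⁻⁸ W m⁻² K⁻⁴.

ratio ≈ 0.200

With N identical shields there are N+1 = 5 gaps in series, each with the same radiative resistance, so the flux falls to 1/(N+1) of its unshielded value.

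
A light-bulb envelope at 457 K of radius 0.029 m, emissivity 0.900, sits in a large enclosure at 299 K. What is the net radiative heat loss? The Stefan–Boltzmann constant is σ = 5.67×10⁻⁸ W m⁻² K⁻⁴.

Q ≈ 19.2 W

A = 4πr² = 4π × (0.029)² = 0.0106 m².
Q = εσA(T⁴ − T_s⁴). T⁴ − T_s⁴ = (457)⁴ − (299)⁴ = 4.36×10^10 − 7.99×10^9 = 3.56×10^10 K⁴.
Q = 0.900 × 5.67×10⁻⁸ × 0.0106 × 3.56×10^10 = 19.2 W.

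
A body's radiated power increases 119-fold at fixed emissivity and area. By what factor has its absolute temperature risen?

factor ≈ 3.30

P ∝ T⁴ ⇒ T ∝ P^(1/4), so T scales by (119)^(1/4) = 3.30.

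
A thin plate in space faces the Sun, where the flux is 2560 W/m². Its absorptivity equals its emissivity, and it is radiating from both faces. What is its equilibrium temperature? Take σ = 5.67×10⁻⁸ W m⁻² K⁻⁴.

T ≈ 388 K

Absorbed flux αS = emitted flux 2εσT⁴ per unit area; with α = ε this gives T = (S/2σ)^(1/4).
T = (2560 / (2 × 5.67×10⁻⁸))^(1/4) = (2.26×10^10)^(1/4).
T = 388 K.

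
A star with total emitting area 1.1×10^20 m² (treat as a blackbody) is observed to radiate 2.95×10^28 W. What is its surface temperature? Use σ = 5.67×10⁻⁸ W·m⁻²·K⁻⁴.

T ≈ 8290 K

From P = σAT⁴, T = (P / σA)^(1/4) = (2.95×10^28 / (5.67×10⁻⁸ × 1.10×10^20))^(1/4).
T = (4.73×10^15)^(1/4) = 8290 K.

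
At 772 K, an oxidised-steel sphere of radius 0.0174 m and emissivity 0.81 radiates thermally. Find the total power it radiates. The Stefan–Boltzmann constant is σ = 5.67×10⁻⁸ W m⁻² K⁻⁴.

P ≈ 62.1 W

A = 4πr² = 4π × (0.0174)² = 3.80×10^-3 m².
P = εσAT⁴ = 0.81 × 5.67×10⁻⁸ × 3.80×10^-3 × (772)⁴ = 0.81 × 5.67×10⁻⁸ × 3.80×10^-3 × 3.55×10^11.
P = 62.1 W.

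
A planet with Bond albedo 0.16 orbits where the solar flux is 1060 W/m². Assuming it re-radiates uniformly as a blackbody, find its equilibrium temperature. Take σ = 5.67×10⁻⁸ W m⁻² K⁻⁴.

Power absorbed = (1−a)S·πR²; power emitted = 4πR²σT⁴. Equating and cancelling πR²:
T = ((1−a)S / 4σ)^(1/4) = (890 / (4 × 5.67×10⁻⁸))^(1/4) = (3.93×10^9)^(1/4).
T = 250 K.

T ≈ 250 K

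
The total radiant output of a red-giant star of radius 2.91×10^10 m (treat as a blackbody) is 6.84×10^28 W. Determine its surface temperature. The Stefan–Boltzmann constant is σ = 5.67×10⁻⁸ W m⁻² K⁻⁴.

A = 4πr² = 4π × (2.91×10^10)² = 1.06×10^22 m².
From P = σAT⁴, T = (P / σA)^(1/4) = (6.84×10^28 / (5.67×10⁻⁸ × 1.06×10^22))^(1/4).
T = (1.13×10^14)^(1/4) = 3260 K.

T ≈ 3260 K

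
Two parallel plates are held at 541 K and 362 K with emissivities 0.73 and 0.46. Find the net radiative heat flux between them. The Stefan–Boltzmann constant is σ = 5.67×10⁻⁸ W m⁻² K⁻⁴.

For two large parallel gray plates, q = σ(T₁⁴ − T₂⁴) / (1/ε₁ + 1/ε₂ − 1).
1/ε₁ + 1/ε₂ − 1 = 1/0.73 + 1/0.46 − 1 = 2.544.
T₁⁴ − T₂⁴ = 8.57×10^10 − 1.72×10^10 = 6.85×10^10 K⁴.
q = 5.67×10⁻⁸ × 6.85×10^10 / 2.544 = 1530 W/m².

q ≈ 1530 W/m²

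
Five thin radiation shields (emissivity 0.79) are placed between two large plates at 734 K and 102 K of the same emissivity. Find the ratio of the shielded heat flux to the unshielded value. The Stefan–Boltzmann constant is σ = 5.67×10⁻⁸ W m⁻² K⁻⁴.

ratio ≈ 0.167

With N identical shields there are N+1 = 6 gaps in series, each with the same radiative resistance, so the flux falls to 1/(N+1) of its unshielded value.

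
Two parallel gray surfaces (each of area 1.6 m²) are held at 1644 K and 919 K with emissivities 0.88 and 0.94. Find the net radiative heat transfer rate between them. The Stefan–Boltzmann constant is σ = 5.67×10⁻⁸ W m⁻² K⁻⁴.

Q ≈ 4.98×10^5 W

For two large parallel gray plates, q = σ(T₁⁴ − T₂⁴) / (1/ε₁ + 1/ε₂ − 1).
1/ε₁ + 1/ε₂ − 1 = 1/0.88 + 1/0.94 − 1 = 1.200.
T₁⁴ − T₂⁴ = 7.30×10^12 − 7.13×10^11 = 6.59×10^12 K⁴.
q = 5.67×10⁻⁸ × 6.59×10^12 / 1.200 = 3.11×10^5 W/m².
Q = q·A = 3.11×10^5 × 1.6 = 4.98×10^5 W.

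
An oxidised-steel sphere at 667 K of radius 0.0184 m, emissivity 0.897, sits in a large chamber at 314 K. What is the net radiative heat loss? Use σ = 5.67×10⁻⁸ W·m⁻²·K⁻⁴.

A = 4πr² = 4π × (0.0184)² = 4.25×10^-3 m².
Q = εσA(T⁴ − T_s⁴). T⁴ − T_s⁴ = (667)⁴ − (314)⁴ = 1.98×10^11 − 9.72×10^9 = 1.88×10^11 K⁴.
Q = 0.897 × 5.67×10⁻⁸ × 4.25×10^-3 × 1.88×10^11 = 40.7 W.

Q ≈ 40.7 W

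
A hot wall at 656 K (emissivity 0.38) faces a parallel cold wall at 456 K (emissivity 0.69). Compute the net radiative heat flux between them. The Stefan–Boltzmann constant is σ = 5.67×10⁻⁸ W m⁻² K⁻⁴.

q ≈ 2610 W/m²

For two large parallel gray plates, q = σ(T₁⁴ − T₂⁴) / (1/ε₁ + 1/ε₂ − 1).
1/ε₁ + 1/ε₂ − 1 = 1/0.38 + 1/0.69 − 1 = 3.081.
T₁⁴ − T₂⁴ = 1.85×10^11 − 4.32×10^10 = 1.42×10^11 K⁴.
q = 5.67×10⁻⁸ × 1.42×10^11 / 3.081 = 2610 W/m².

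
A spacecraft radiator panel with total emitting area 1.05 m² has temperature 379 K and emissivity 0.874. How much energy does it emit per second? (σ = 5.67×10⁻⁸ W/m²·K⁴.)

P ≈ 1070 W

Stefan–Boltzmann: P = εσAT⁴ = 0.874 × 5.67×10⁻⁸ × 1.05 × (379)⁴ = 0.874 × 5.67×10⁻⁸ × 1.05 × 2.06×10^10.
P = 1070 W.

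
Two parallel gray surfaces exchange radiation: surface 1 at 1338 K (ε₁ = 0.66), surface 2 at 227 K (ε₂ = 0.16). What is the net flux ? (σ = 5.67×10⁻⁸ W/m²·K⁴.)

For two large parallel gray plates, q = σ(T₁⁴ − T₂⁴) / (1/ε₁ + 1/ε₂ − 1).
1/ε₁ + 1/ε₂ − 1 = 1/0.66 + 1/0.16 − 1 = 6.765.
T₁⁴ − T₂⁴ = 3.20×10^12 − 2.66×10^9 = 3.20×10^12 K⁴.
q = 5.67×10⁻⁸ × 3.20×10^12 / 6.765 = 26800 W/m².

q ≈ 26800 W/m²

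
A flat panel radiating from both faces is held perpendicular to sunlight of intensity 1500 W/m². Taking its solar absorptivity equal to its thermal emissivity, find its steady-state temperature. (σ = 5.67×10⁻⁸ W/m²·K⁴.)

T ≈ 339 K

Absorbed flux αS = emitted flux 2εσT⁴ per unit area; with α = ε this gives T = (S/2σ)^(1/4).
T = (1500 / (2 × 5.67×10⁻⁸))^(1/4) = (1.32×10^10)^(1/4).
T = 339 K.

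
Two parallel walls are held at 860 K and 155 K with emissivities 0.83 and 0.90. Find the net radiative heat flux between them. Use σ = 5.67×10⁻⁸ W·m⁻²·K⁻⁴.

For two large parallel gray plates, q = σ(T₁⁴ − T₂⁴) / (1/ε₁ + 1/ε₂ − 1).
1/ε₁ + 1/ε₂ − 1 = 1/0.83 + 1/0.90 − 1 = 1.316.
T₁⁴ − T₂⁴ = 5.47×10^11 − 5.77×10^8 = 5.46×10^11 K⁴.
q = 5.67×10⁻⁸ × 5.46×10^11 / 1.316 = 23500 W/m².

q ≈ 23500 W/m²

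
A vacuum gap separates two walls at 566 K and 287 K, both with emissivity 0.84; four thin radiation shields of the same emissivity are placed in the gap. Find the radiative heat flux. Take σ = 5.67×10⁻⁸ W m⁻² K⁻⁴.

q ≈ 787 W/m²

Each of the 5 gaps contributes resistance (2/ε − 1) = 2/0.84 − 1 = 1.381; total = 6.905.
q = σ(T₁⁴ − T₂⁴) / 6.905 = 5.67×10⁻⁸ × 9.58×10^10 / 6.905 = 787 W/m².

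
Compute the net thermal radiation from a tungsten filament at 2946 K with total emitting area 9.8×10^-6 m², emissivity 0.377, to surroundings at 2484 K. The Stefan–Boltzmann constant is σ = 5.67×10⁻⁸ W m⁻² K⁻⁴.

Q ≈ 7.80 W

Q = εσA(T⁴ − T_s⁴). T⁴ − T_s⁴ = (2946)⁴ − (2484)⁴ = 7.53×10^13 − 3.81×10^13 = 3.73×10^13 K⁴.
Q = 0.377 × 5.67×10⁻⁸ × 9.80×10^-6 × 3.73×10^13 = 7.80 W.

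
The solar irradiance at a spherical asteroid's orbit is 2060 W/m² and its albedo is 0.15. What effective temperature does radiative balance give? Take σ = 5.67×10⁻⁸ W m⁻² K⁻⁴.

T ≈ 296 K

Power absorbed = (1−a)S·πR²; power emitted = 4πR²σT⁴. Equating and cancelling πR²:
T = ((1−a)S / 4σ)^(1/4) = (1750 / (4 × 5.67×10⁻⁸))^(1/4) = (7.72×10^9)^(1/4).
T = 296 K.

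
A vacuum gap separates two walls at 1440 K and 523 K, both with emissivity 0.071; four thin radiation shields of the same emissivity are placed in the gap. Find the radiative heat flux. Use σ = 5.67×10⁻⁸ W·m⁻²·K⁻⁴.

q ≈ 1760 W/m²

Each of the 5 gaps contributes resistance (2/ε − 1) = 2/0.071 − 1 = 27.17; total = 135.8.
q = σ(T₁⁴ − T₂⁴) / 135.8 = 5.67×10⁻⁸ × 4.22×10^12 / 135.8 = 1760 W/m².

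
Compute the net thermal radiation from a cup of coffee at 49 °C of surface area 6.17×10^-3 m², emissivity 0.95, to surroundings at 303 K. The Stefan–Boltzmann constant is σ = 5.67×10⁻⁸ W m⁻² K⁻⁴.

Convert: 49 °C = 322 K.
Q = εσA(T⁴ − T_s⁴). T⁴ − T_s⁴ = (322)⁴ − (303)⁴ = 1.08×10^10 − 8.43×10^9 = 2.32×10^9 K⁴.
Q = 0.95 × 5.67×10⁻⁸ × 6.17×10^-3 × 2.32×10^9 = 0.772 W.

Q ≈ 0.772 W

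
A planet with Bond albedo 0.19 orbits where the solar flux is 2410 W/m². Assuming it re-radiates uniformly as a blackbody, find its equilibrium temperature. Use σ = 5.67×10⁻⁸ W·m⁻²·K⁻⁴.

Power absorbed = (1−a)S·πR²; power emitted = 4πR²σT⁴. Equating and cancelling πR²:
T = ((1−a)S / 4σ)^(1/4) = (1950 / (4 × 5.67×10⁻⁸))^(1/4) = (8.61×10^9)^(1/4).
T = 305 K.

T ≈ 305 K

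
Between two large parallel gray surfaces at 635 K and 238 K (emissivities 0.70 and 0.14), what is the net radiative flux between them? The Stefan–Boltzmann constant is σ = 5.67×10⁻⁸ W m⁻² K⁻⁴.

For two large parallel gray plates, q = σ(T₁⁴ − T₂⁴) / (1/ε₁ + 1/ε₂ − 1).
1/ε₁ + 1/ε₂ − 1 = 1/0.70 + 1/0.14 − 1 = 7.571.
T₁⁴ − T₂⁴ = 1.63×10^11 − 3.21×10^9 = 1.59×10^11 K⁴.
q = 5.67×10⁻⁸ × 1.59×10^11 / 7.571 = 1190 W/m².

q ≈ 1190 W/m²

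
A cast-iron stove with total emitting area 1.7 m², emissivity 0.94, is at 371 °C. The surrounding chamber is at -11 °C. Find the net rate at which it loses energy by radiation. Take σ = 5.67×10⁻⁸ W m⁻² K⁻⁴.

Q ≈ 15200 W

Convert: 371 °C = 644 K; -11 °C = 262 K.
Q = εσA(T⁴ − T_s⁴). T⁴ − T_s⁴ = (644)⁴ − (262)⁴ = 1.72×10^11 − 4.71×10^9 = 1.67×10^11 K⁴.
Q = 0.94 × 5.67×10⁻⁸ × 1.70 × 1.67×10^11 = 15200 W.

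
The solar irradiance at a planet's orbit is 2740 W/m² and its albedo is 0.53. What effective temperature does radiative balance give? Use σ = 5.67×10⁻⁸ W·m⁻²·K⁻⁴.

T ≈ 275 K

Power absorbed = (1−a)S·πR²; power emitted = 4πR²σT⁴. Equating and cancelling πR²:
T = ((1−a)S / 4σ)^(1/4) = (1290 / (4 × 5.67×10⁻⁸))^(1/4) = (5.68×10^9)^(1/4).
T = 275 K.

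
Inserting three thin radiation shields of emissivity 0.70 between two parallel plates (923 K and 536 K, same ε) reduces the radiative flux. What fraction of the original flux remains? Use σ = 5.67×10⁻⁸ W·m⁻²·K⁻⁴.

With N identical shields there are N+1 = 4 gaps in series, each with the same radiative resistance, so the flux falls to 1/(N+1) of its unshielded value.

ratio ≈ 0.250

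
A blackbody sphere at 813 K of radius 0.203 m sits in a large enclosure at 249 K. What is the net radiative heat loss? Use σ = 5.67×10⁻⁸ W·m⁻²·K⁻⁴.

A = 4πr² = 4π × (0.203)² = 0.518 m².
Q = σA(T⁴ − T_s⁴). T⁴ − T_s⁴ = (813)⁴ − (249)⁴ = 4.37×10^11 − 3.84×10^9 = 4.33×10^11 K⁴.
Q = 5.67×10⁻⁸ × 0.518 × 4.33×10^11 = 12700 W.

Q ≈ 12700 W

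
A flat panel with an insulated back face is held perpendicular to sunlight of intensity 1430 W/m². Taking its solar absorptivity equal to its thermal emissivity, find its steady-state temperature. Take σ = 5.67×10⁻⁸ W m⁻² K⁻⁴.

T ≈ 399 K

Absorbed flux αS = emitted flux εσT⁴ (one radiating face); with α = ε, T = (S/σ)^(1/4).
T = (1430 / 5.67×10⁻⁸)^(1/4) = (2.52×10^10)^(1/4).
T = 399 K.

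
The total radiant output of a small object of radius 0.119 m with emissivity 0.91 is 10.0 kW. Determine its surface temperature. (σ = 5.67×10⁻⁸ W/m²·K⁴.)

A = 4πr² = 4π × (0.119)² = 0.178 m².
From P = εσAT⁴, T = (P / εσA)^(1/4) = (10000 / (0.91 × 5.67×10⁻⁸ × 0.178))^(1/4).
T = (1.09×10^12)^(1/4) = 1020 K.

T ≈ 1020 K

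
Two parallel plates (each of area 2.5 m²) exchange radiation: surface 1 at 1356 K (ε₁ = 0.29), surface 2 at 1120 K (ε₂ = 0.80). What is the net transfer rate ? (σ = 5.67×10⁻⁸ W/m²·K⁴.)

Q ≈ 69300 W

For two large parallel gray plates, q = σ(T₁⁴ − T₂⁴) / (1/ε₁ + 1/ε₂ − 1).
1/ε₁ + 1/ε₂ − 1 = 1/0.29 + 1/0.80 − 1 = 3.698.
T₁⁴ − T₂⁴ = 3.38×10^12 − 1.57×10^12 = 1.81×10^12 K⁴.
q = 5.67×10⁻⁸ × 1.81×10^12 / 3.698 = 27700 W/m².
Q = q·A = 27700 × 2.5 = 69300 W.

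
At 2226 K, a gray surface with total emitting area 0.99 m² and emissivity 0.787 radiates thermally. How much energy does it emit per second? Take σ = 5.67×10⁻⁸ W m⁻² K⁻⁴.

P = εσAT⁴ = 0.787 × 5.67×10⁻⁸ × 0.990 × (2226)⁴ = 0.787 × 5.67×10⁻⁸ × 0.990 × 2.46×10^13.
P = 1.08×10^6 W.

P ≈ 1.08×10^6 W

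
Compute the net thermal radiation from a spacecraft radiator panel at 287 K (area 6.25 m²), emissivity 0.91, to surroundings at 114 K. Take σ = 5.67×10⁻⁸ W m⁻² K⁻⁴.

Q = εσA(T⁴ − T_s⁴). T⁴ − T_s⁴ = (287)⁴ − (114)⁴ = 6.78×10^9 − 1.69×10^8 = 6.62×10^9 K⁴.
Q = 0.91 × 5.67×10⁻⁸ × 6.25 × 6.62×10^9 = 2130 W.

Q ≈ 2130 W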